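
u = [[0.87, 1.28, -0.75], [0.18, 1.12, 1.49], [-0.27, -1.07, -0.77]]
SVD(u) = [[-0.36,0.91,0.2], [-0.74,-0.41,0.53], [0.57,0.04,0.82]] @ diag([2.3608249248409265, 1.6427960713655094, 0.055917279582243344]) @ [[-0.25, -0.8, -0.54], [0.43, 0.41, -0.81], [0.87, -0.44, 0.24]]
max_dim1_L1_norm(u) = 2.9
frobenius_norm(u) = 2.88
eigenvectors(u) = [[0.99+0.00j, (0.86+0j), (0.86-0j)],  [(-0.11+0j), (-0.4+0.18j), (-0.4-0.18j)],  [(-0.1+0j), (0.08-0.24j), 0.08+0.24j]]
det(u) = 0.22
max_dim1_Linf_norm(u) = 1.49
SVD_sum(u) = [[0.21, 0.68, 0.46], [0.44, 1.40, 0.94], [-0.34, -1.08, -0.72]] + [[0.65,0.61,-1.21],[-0.29,-0.27,0.54],[0.03,0.03,-0.06]] + [[0.01, -0.0, 0.00], [0.03, -0.01, 0.01], [0.04, -0.02, 0.01]]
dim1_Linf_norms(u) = [1.28, 1.49, 1.07]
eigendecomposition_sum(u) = [[1.52+0.00j, (3.89+0j), 2.96+0.00j], [(-0.16-0j), (-0.42+0j), (-0.32-0j)], [-0.15-0.00j, (-0.38+0j), -0.29-0.00j]] + [[(-0.32-0.11j), -1.30-0.80j, (-1.85-0.23j)],[(0.17-0.02j), 0.77+0.10j, (0.91-0.28j)],[-0.06+0.08j, -0.34+0.28j, (-0.24+0.49j)]] + [[(-0.32+0.11j), -1.30+0.80j, -1.85+0.23j], [0.17+0.02j, (0.77-0.1j), 0.91+0.28j], [-0.06-0.08j, (-0.34-0.28j), -0.24-0.49j]]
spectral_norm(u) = 2.36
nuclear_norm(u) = 4.06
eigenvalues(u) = [(0.8+0j), (0.21+0.48j), (0.21-0.48j)]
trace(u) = 1.22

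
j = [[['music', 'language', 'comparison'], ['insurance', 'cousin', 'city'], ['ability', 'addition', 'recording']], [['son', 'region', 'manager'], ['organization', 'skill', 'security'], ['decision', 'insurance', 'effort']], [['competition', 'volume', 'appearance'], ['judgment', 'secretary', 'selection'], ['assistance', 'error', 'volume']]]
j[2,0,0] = 'competition'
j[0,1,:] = ['insurance', 'cousin', 'city']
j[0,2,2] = 'recording'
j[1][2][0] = 'decision'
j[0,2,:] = ['ability', 'addition', 'recording']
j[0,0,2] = 'comparison'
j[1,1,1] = 'skill'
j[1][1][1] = 'skill'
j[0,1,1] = 'cousin'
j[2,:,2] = ['appearance', 'selection', 'volume']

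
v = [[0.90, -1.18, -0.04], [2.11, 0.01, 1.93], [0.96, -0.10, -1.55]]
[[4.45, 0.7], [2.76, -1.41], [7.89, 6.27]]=v @ [[3.78, 1.97], [-0.8, 1.01], [-2.70, -2.89]]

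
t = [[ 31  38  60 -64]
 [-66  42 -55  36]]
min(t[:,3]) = -64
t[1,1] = 42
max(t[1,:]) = 42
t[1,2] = -55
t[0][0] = 31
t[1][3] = 36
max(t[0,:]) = 60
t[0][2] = 60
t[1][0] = -66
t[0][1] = 38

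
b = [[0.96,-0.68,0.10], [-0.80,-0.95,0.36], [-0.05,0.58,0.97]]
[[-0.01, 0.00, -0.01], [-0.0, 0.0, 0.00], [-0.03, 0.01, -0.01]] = b @ [[-0.01, 0.0, -0.01], [0.00, -0.0, 0.0], [-0.03, 0.01, -0.01]]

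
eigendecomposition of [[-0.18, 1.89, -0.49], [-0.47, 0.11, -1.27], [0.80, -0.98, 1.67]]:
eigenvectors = [[0.64,0.87,-0.86], [0.39,0.25,0.25], [-0.66,-0.42,0.44]]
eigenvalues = [1.47, 0.61, -0.48]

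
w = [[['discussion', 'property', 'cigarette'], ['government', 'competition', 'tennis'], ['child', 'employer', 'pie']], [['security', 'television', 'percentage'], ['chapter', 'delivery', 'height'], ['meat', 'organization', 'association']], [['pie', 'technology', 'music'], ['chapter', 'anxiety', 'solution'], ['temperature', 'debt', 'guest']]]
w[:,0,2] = ['cigarette', 'percentage', 'music']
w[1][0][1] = 'television'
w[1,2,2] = 'association'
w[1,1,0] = 'chapter'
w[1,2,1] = 'organization'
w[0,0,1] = 'property'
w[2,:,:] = [['pie', 'technology', 'music'], ['chapter', 'anxiety', 'solution'], ['temperature', 'debt', 'guest']]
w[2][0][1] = 'technology'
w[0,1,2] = 'tennis'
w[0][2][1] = 'employer'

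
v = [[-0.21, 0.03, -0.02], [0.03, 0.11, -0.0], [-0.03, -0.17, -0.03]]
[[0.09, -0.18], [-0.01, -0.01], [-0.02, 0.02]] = v @ [[-0.49,  0.82], [0.08,  -0.3], [0.60,  0.15]]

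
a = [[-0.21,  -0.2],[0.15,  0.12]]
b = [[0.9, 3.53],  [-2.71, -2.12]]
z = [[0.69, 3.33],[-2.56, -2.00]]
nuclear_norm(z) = 6.03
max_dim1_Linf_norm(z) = 3.33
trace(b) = -1.22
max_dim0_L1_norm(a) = 0.36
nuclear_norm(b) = 6.36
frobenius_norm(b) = 5.01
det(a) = 0.00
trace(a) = -0.09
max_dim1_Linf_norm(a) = 0.21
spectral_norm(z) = 4.42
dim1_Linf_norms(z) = [3.33, 2.56]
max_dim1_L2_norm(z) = 3.4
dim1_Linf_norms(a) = [0.21, 0.15]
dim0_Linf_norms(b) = [2.71, 3.53]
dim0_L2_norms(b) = [2.86, 4.12]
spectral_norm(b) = 4.74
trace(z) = -1.31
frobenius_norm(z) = 4.70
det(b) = 7.66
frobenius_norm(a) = 0.35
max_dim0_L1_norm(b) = 5.65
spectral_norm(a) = 0.35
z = a + b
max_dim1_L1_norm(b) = 4.83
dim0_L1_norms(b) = [3.61, 5.65]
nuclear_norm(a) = 0.36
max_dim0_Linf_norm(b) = 3.53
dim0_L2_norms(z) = [2.65, 3.88]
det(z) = 7.14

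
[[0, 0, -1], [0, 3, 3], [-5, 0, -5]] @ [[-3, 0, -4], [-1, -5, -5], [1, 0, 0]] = [[-1, 0, 0], [0, -15, -15], [10, 0, 20]]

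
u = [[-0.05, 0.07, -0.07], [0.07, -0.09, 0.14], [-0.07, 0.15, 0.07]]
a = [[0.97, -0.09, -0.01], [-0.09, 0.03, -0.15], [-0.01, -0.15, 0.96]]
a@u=[[-0.05, 0.07, -0.08], [0.02, -0.03, 0.00], [-0.08, 0.16, 0.05]]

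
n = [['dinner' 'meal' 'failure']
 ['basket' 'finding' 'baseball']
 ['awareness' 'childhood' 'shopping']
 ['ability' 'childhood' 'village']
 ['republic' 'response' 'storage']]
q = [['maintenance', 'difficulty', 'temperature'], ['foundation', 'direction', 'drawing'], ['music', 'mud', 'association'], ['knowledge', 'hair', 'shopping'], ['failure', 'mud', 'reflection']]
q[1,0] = 'foundation'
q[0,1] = 'difficulty'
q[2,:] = ['music', 'mud', 'association']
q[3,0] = 'knowledge'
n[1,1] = 'finding'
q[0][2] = 'temperature'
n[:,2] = ['failure', 'baseball', 'shopping', 'village', 'storage']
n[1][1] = 'finding'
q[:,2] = ['temperature', 'drawing', 'association', 'shopping', 'reflection']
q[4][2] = 'reflection'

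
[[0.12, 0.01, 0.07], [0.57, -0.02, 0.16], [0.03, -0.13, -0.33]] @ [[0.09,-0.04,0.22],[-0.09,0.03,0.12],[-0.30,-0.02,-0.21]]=[[-0.01, -0.01, 0.01],[0.01, -0.03, 0.09],[0.11, 0.00, 0.06]]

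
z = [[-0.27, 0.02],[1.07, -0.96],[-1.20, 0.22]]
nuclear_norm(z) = 2.35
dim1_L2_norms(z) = [0.27, 1.44, 1.22]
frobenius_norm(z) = 1.90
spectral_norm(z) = 1.83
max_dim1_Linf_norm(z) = 1.2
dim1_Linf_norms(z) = [0.27, 1.07, 1.2]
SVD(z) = [[-0.13, -0.22], [0.76, -0.65], [-0.63, -0.73]] @ diag([1.8333119899388441, 0.516882140866247]) @ [[0.88, -0.48], [0.48, 0.88]]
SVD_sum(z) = [[-0.22, 0.12], [1.23, -0.67], [-1.02, 0.55]] + [[-0.05,  -0.1], [-0.16,  -0.29], [-0.18,  -0.33]]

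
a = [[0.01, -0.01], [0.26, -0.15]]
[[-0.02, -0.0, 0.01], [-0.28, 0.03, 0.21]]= a @ [[-0.53, 0.52, 0.38], [0.97, 0.67, -0.75]]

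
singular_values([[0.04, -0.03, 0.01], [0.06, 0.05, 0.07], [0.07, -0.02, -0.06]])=[0.11, 0.1, 0.03]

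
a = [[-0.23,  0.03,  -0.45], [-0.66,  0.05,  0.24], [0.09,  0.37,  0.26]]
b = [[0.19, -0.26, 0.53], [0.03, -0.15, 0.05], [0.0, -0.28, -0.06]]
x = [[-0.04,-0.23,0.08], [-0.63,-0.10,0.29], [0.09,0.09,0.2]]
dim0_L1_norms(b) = [0.22, 0.69, 0.64]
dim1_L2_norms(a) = [0.51, 0.7, 0.46]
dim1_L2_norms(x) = [0.25, 0.7, 0.24]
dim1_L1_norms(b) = [0.98, 0.23, 0.34]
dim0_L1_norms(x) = [0.76, 0.42, 0.57]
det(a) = 0.14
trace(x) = 0.06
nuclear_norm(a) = 1.63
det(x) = -0.04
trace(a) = 0.08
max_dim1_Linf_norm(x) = 0.63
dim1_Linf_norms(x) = [0.23, 0.63, 0.2]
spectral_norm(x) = 0.71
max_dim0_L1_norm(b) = 0.69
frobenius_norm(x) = 0.78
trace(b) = -0.02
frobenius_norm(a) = 0.98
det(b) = -0.00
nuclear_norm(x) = 1.17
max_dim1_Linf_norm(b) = 0.53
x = b + a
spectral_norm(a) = 0.71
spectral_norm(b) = 0.64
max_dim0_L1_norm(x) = 0.76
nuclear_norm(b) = 0.93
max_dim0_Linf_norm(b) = 0.53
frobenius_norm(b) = 0.70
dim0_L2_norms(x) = [0.64, 0.27, 0.36]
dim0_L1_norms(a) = [0.98, 0.45, 0.95]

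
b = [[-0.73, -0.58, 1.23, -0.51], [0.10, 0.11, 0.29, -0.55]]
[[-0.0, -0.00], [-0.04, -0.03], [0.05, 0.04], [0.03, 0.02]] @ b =[[0.0, 0.0, 0.0, 0.0], [0.03, 0.02, -0.06, 0.04], [-0.03, -0.02, 0.07, -0.05], [-0.02, -0.02, 0.04, -0.03]]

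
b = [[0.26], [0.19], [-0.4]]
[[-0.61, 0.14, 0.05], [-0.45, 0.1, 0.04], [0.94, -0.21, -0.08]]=b @ [[-2.36, 0.53, 0.21]]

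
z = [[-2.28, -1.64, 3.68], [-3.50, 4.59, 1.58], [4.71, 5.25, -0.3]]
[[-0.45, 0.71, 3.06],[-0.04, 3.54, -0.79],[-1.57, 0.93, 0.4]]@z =[[12.95, 20.06, -1.45], [-16.02, 12.17, 5.68], [2.21, 8.94, -4.43]]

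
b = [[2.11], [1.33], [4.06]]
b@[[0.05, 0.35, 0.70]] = [[0.11, 0.74, 1.48],[0.07, 0.47, 0.93],[0.2, 1.42, 2.84]]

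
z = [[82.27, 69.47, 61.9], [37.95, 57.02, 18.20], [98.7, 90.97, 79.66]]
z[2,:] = [98.7, 90.97, 79.66]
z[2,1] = 90.97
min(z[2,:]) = 79.66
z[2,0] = 98.7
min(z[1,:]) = 18.2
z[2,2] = 79.66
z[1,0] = 37.95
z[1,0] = 37.95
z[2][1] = 90.97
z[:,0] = [82.27, 37.95, 98.7]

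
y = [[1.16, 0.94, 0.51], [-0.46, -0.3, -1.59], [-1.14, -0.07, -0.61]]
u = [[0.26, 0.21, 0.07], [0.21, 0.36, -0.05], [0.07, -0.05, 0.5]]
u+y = [[1.42, 1.15, 0.58], [-0.25, 0.06, -1.64], [-1.07, -0.12, -0.11]]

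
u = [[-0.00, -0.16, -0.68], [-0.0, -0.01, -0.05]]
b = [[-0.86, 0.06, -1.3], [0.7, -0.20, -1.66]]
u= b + [[0.86,-0.22,0.62],[-0.70,0.19,1.61]]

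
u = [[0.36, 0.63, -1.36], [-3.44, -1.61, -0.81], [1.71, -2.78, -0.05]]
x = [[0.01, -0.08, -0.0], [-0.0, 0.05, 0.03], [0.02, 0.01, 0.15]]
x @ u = [[0.28, 0.14, 0.05], [-0.12, -0.16, -0.04], [0.23, -0.42, -0.04]]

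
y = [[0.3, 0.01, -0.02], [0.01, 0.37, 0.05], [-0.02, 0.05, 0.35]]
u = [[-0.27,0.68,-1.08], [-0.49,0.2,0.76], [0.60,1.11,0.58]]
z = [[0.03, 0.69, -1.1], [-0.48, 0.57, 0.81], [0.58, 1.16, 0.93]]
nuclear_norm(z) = 3.79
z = u + y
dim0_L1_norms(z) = [1.09, 2.42, 2.84]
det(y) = 0.04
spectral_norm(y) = 0.41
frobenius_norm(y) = 0.60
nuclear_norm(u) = 3.53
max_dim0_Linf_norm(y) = 0.37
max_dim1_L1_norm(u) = 2.29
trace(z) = 1.53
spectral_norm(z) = 1.82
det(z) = 1.60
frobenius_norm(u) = 2.12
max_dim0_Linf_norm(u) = 1.11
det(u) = 1.42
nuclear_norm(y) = 1.02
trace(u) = 0.51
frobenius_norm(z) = 2.33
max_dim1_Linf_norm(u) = 1.11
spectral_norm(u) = 1.48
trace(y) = 1.02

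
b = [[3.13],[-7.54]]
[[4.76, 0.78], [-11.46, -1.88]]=b@[[1.52, 0.25]]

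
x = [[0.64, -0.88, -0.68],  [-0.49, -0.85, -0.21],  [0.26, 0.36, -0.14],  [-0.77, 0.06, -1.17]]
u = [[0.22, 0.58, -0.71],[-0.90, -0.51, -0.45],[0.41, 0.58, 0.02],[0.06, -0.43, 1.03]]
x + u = [[0.86, -0.30, -1.39], [-1.39, -1.36, -0.66], [0.67, 0.94, -0.12], [-0.71, -0.37, -0.14]]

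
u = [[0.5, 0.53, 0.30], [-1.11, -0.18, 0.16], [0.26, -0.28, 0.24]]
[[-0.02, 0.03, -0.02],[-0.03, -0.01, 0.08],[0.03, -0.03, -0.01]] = u@[[0.04, -0.01, -0.07], [-0.07, 0.08, 0.01], [0.00, -0.02, 0.03]]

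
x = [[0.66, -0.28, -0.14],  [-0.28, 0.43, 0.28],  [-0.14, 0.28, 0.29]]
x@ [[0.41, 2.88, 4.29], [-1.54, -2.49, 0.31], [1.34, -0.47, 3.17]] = [[0.51, 2.66, 2.3], [-0.40, -2.01, -0.18], [-0.10, -1.24, 0.41]]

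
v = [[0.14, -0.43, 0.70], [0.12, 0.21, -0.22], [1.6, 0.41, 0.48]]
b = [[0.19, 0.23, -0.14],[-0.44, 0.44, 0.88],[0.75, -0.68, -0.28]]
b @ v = [[-0.17, -0.09, 0.02], [1.40, 0.64, 0.02], [-0.42, -0.58, 0.54]]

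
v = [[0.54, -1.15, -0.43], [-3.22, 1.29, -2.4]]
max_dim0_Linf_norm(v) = 3.22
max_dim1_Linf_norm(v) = 3.22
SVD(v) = [[-0.13, 0.99], [0.99, 0.13]] @ diag([4.252885616550559, 1.2265659103926558]) @ [[-0.77, 0.34, -0.55], [0.09, -0.79, -0.61]]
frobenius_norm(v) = 4.43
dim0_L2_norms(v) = [3.26, 1.73, 2.44]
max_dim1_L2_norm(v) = 4.22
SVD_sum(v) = [[0.43, -0.19, 0.31], [-3.23, 1.42, -2.3]] + [[0.11,-0.96,-0.74], [0.01,-0.13,-0.1]]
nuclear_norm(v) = 5.48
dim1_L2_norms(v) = [1.34, 4.22]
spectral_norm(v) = 4.25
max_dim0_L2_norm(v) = 3.26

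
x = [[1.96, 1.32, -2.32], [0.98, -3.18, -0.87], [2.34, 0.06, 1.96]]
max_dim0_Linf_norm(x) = 3.18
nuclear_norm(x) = 9.80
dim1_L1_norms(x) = [5.6, 5.03, 4.36]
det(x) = -34.74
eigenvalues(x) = [(2.1+2.38j), (2.1-2.38j), (-3.45+0j)]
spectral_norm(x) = 3.46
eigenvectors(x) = [[0.70+0.00j, 0.70-0.00j, 0.20+0.00j], [0.15+0.05j, (0.15-0.05j), (-0.98+0j)], [(0.04-0.69j), (0.04+0.69j), (-0.08+0j)]]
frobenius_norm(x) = 5.67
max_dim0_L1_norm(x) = 5.28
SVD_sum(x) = [[-0.19, 0.80, 0.01],[0.76, -3.24, -0.02],[0.11, -0.45, -0.0]] + [[2.33, 0.56, -2.12], [0.53, 0.13, -0.48], [0.3, 0.07, -0.28]] + [[-0.18, -0.04, -0.21],  [-0.31, -0.07, -0.36],  [1.93, 0.44, 2.24]]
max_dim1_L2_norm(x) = 3.44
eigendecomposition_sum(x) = [[(1.05+1.1j), (0.31+0.14j), (-1.18+1.07j)], [0.14+0.30j, (0.06+0.05j), (-0.32+0.14j)], [1.14-0.97j, (0.16-0.3j), (0.99+1.23j)]] + [[(1.05-1.1j),(0.31-0.14j),-1.18-1.07j], [(0.14-0.3j),(0.06-0.05j),(-0.32-0.14j)], [1.14+0.97j,(0.16+0.3j),(0.99-1.23j)]] + [[-0.15-0.00j, 0.69+0.00j, (0.05-0j)], [(0.7+0j), (-3.29-0j), -0.23+0.00j], [(0.06+0j), (-0.26-0j), -0.02+0.00j]]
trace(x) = 0.74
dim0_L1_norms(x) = [5.28, 4.56, 5.15]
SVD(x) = [[-0.24, 0.97, 0.09], [0.96, 0.22, 0.16], [0.13, 0.13, -0.98]] @ diag([3.456721538233188, 3.304990074903991, 3.0405619237076706]) @ [[0.23, -0.97, -0.01], [0.73, 0.18, -0.66], [-0.65, -0.15, -0.75]]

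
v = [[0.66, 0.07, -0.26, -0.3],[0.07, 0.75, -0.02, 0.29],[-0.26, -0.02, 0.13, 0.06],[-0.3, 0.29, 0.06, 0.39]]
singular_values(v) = [0.98, 0.83, 0.12, 0.0]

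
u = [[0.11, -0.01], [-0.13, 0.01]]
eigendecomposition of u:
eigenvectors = [[0.65, 0.09], [-0.76, 1.0]]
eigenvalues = [0.12, -0.0]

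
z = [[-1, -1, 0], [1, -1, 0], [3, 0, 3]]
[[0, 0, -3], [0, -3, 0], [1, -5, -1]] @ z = [[-9, 0, -9], [-3, 3, 0], [-9, 4, -3]]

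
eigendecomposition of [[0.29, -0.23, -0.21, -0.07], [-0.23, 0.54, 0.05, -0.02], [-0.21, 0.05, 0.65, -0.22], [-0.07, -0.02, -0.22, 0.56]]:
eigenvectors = [[-0.8,-0.34,-0.43,-0.22], [-0.36,0.35,0.68,-0.54], [-0.37,0.75,-0.18,0.52], [-0.29,-0.44,0.57,0.63]]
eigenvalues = [0.06, 0.9, 0.66, 0.42]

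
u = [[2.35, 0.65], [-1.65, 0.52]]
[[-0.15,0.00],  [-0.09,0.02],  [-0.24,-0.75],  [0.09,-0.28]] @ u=[[-0.35, -0.10], [-0.24, -0.05], [0.67, -0.55], [0.67, -0.09]]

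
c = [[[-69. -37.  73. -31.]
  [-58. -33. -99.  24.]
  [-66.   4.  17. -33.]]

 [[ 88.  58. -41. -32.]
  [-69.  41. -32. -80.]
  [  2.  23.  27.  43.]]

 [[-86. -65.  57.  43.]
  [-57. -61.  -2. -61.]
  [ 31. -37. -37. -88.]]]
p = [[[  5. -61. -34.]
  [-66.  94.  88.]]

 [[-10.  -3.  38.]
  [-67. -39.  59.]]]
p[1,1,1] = -39.0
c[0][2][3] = -33.0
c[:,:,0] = [[-69.0, -58.0, -66.0], [88.0, -69.0, 2.0], [-86.0, -57.0, 31.0]]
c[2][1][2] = -2.0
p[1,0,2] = 38.0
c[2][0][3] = 43.0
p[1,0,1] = -3.0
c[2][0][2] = 57.0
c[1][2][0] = 2.0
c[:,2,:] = [[-66.0, 4.0, 17.0, -33.0], [2.0, 23.0, 27.0, 43.0], [31.0, -37.0, -37.0, -88.0]]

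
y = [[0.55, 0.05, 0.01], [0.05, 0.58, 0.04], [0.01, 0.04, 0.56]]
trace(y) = 1.69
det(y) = 0.18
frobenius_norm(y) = 0.98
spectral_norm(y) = 0.64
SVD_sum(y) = [[0.15, 0.23, 0.14],[0.23, 0.36, 0.22],[0.14, 0.22, 0.13]] + [[0.18,0.04,-0.25], [0.04,0.01,-0.06], [-0.25,-0.06,0.36]] + [[0.22, -0.22, 0.12], [-0.22, 0.21, -0.12], [0.12, -0.12, 0.07]]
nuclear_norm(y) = 1.69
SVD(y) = [[-0.48, -0.57, -0.67], [-0.75, -0.13, 0.65], [-0.45, 0.81, -0.36]] @ diag([0.6366223118591433, 0.5468104134256225, 0.5065672747152343]) @ [[-0.48, -0.75, -0.45], [-0.57, -0.13, 0.81], [-0.67, 0.65, -0.36]]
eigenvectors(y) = [[-0.48,-0.67,-0.57], [-0.75,0.65,-0.13], [-0.45,-0.36,0.81]]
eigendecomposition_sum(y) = [[0.15, 0.23, 0.14], [0.23, 0.36, 0.22], [0.14, 0.22, 0.13]] + [[0.22, -0.22, 0.12], [-0.22, 0.21, -0.12], [0.12, -0.12, 0.07]] + [[0.18,0.04,-0.25], [0.04,0.01,-0.06], [-0.25,-0.06,0.36]]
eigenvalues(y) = [0.64, 0.51, 0.55]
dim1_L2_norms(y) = [0.55, 0.58, 0.56]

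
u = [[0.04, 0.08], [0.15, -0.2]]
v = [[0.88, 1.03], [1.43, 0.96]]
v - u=[[0.84, 0.95], [1.28, 1.16]]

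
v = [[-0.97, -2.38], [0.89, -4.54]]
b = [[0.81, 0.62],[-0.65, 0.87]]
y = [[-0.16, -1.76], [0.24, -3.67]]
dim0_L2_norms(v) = [1.32, 5.13]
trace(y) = -3.83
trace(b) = 1.68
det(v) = 6.52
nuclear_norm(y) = 4.32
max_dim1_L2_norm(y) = 3.68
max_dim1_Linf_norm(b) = 0.87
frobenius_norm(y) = 4.08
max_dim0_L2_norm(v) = 5.13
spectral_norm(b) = 1.09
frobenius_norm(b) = 1.49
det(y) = 1.01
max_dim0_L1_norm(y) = 5.43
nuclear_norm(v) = 6.41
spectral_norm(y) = 4.07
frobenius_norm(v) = 5.29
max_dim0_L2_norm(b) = 1.07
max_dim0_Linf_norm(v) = 4.54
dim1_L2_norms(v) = [2.57, 4.63]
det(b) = 1.11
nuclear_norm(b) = 2.11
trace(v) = -5.51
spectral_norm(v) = 5.14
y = v + b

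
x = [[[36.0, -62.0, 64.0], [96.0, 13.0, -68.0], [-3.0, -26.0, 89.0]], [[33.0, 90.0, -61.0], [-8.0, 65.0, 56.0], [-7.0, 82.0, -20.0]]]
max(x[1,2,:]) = 82.0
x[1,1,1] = 65.0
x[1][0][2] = -61.0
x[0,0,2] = 64.0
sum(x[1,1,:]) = 113.0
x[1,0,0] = 33.0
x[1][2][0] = -7.0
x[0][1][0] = 96.0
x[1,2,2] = -20.0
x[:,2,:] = [[-3.0, -26.0, 89.0], [-7.0, 82.0, -20.0]]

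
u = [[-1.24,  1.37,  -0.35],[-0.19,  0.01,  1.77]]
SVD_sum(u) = [[-0.81, 0.99, -1.05], [0.50, -0.61, 0.65]] + [[-0.43,0.38,0.70], [-0.69,0.62,1.12]]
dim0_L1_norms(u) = [1.43, 1.38, 2.12]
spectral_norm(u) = 1.94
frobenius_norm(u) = 2.59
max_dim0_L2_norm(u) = 1.8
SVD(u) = [[-0.85, 0.53], [0.53, 0.85]] @ diag([1.9407300602316622, 1.714545663816863]) @ [[0.49,  -0.60,  0.63], [-0.48,  0.43,  0.77]]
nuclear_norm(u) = 3.66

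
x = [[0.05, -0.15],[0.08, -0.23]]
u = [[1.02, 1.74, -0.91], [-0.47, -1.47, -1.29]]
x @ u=[[0.12,0.31,0.15], [0.19,0.48,0.22]]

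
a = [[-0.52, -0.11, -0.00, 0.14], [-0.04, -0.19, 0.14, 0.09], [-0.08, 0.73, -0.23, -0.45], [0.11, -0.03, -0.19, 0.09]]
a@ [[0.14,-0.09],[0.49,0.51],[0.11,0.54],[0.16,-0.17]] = [[-0.1, -0.03], [-0.07, -0.03], [0.25, 0.33], [-0.01, -0.14]]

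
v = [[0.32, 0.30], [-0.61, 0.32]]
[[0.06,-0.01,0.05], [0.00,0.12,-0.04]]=v@[[0.07, -0.14, 0.1], [0.14, 0.12, 0.06]]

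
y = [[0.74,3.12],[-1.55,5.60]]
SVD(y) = [[0.46, 0.89], [0.89, -0.46]] @ diag([6.490796159016876, 1.383497460095889]) @ [[-0.16,  0.99], [0.99,  0.16]]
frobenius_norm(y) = 6.64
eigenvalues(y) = [2.14, 4.2]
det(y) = 8.98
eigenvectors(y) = [[-0.91, -0.67], [-0.41, -0.74]]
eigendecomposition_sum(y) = [[3.58, -3.22], [1.6, -1.44]] + [[-2.84, 6.34],[-3.15, 7.04]]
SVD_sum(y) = [[-0.48, 2.92], [-0.93, 5.70]] + [[1.22, 0.2], [-0.62, -0.1]]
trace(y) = 6.34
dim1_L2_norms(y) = [3.21, 5.81]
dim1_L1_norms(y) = [3.86, 7.15]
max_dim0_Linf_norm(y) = 5.6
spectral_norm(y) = 6.49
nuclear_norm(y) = 7.87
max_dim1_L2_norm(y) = 5.81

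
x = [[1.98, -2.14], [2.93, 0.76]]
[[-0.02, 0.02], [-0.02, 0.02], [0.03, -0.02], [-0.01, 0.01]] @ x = [[0.02,0.06],  [0.02,0.06],  [0.00,-0.08],  [0.01,0.03]]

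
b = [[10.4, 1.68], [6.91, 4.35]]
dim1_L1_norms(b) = [12.08, 11.26]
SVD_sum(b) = [[9.93, 3.16], [7.53, 2.4]] + [[0.47, -1.48], [-0.62, 1.95]]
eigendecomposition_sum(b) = [[9.93, 2.2], [9.05, 2.0]] + [[0.47, -0.52], [-2.14, 2.35]]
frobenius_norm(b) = 13.33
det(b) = 33.63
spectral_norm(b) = 13.08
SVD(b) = [[-0.8, -0.6],[-0.6, 0.80]] @ diag([13.07823313308451, 2.5715400282108334]) @ [[-0.95, -0.30],[-0.3, 0.95]]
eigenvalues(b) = [11.93, 2.82]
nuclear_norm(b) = 15.65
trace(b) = 14.75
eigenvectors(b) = [[0.74, -0.22], [0.67, 0.98]]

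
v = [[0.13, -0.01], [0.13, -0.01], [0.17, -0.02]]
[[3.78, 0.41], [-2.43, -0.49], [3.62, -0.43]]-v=[[3.65, 0.42], [-2.56, -0.48], [3.45, -0.41]]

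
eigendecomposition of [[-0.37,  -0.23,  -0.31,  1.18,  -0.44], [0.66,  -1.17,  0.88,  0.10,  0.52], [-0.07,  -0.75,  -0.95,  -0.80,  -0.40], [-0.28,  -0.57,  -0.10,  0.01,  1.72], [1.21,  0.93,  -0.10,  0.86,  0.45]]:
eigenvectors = [[0.23+0.00j, (0.67+0j), 0.67-0.00j, -0.29+0.14j, (-0.29-0.14j)], [(0.1+0j), -0.04-0.32j, (-0.04+0.32j), (0.11-0.48j), (0.11+0.48j)], [(-0.31+0j), 0.05-0.13j, (0.05+0.13j), (0.63+0j), (0.63-0j)], [0.61+0.00j, (-0.15+0.47j), (-0.15-0.47j), (0.31-0.31j), 0.31+0.31j], [0.69+0.00j, -0.19-0.37j, -0.19+0.37j, -0.09+0.26j, -0.09-0.26j]]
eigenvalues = [(1.8+0j), (-0.52+1.24j), (-0.52-1.24j), (-1.39+0.78j), (-1.39-0.78j)]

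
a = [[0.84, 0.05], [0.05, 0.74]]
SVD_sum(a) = [[0.73,  0.30], [0.3,  0.13]] + [[0.11, -0.25], [-0.25, 0.61]]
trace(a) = 1.58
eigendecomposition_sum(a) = [[0.73, 0.3], [0.3, 0.13]] + [[0.11, -0.25], [-0.25, 0.61]]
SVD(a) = [[-0.92, -0.38], [-0.38, 0.92]] @ diag([0.8607106781186548, 0.7192893218813453]) @ [[-0.92, -0.38], [-0.38, 0.92]]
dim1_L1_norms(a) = [0.89, 0.79]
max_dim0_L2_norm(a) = 0.84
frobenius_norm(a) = 1.12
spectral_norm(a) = 0.86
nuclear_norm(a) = 1.58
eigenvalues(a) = [0.86, 0.72]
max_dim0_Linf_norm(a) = 0.84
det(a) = 0.62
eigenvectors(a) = [[0.92, -0.38], [0.38, 0.92]]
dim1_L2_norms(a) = [0.84, 0.74]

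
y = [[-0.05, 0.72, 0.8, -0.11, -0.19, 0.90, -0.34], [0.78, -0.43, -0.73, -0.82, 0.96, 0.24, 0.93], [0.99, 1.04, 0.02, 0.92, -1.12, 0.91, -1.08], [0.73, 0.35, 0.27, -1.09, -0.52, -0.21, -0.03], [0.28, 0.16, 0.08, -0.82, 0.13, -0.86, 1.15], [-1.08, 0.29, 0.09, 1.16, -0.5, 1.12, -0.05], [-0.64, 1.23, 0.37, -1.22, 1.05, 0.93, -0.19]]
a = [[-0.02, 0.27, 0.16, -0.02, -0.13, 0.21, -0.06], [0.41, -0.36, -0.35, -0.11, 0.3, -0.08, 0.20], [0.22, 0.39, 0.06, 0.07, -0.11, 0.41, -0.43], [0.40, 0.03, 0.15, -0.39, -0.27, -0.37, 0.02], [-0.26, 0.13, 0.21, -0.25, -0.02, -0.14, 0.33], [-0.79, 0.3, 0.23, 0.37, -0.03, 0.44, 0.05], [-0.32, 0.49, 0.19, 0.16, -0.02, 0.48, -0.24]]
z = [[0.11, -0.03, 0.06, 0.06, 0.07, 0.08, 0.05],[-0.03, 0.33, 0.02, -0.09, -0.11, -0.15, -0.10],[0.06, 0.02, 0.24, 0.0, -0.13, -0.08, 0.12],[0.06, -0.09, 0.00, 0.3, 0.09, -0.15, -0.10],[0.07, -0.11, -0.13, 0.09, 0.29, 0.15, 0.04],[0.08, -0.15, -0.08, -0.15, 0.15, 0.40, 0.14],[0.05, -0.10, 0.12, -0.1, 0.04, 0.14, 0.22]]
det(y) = 6.94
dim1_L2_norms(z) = [0.18, 0.4, 0.32, 0.38, 0.39, 0.51, 0.33]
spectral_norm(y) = 3.45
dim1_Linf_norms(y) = [0.9, 0.96, 1.12, 1.09, 1.15, 1.16, 1.23]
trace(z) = 1.89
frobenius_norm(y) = 5.19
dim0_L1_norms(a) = [2.42, 1.97, 1.35, 1.37, 0.88, 2.13, 1.33]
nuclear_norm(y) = 11.65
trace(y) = -0.49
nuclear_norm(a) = 3.69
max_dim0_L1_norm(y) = 6.14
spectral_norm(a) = 1.57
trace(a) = -0.53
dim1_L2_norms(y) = [1.46, 1.96, 2.48, 1.49, 1.69, 2.03, 2.36]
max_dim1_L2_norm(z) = 0.51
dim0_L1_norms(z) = [0.46, 0.83, 0.65, 0.79, 0.88, 1.15, 0.77]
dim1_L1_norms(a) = [0.87, 1.81, 1.69, 1.63, 1.34, 2.21, 1.9]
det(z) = -0.00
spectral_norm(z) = 0.72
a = z @ y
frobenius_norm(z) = 0.98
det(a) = 0.00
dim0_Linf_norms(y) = [1.08, 1.23, 0.8, 1.22, 1.12, 1.12, 1.15]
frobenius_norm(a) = 1.99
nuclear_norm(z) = 1.89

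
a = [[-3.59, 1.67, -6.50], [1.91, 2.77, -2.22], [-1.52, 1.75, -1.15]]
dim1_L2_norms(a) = [7.61, 4.03, 2.59]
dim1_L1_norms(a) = [11.76, 6.9, 4.42]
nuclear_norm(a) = 13.16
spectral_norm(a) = 8.11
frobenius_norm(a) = 8.99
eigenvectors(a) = [[0.94+0.00j, (0.02+0.35j), (0.02-0.35j)], [(-0.12+0j), 0.83+0.00j, 0.83-0.00j], [(0.33+0j), 0.28-0.31j, 0.28+0.31j]]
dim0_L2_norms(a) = [4.34, 3.68, 6.96]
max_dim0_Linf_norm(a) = 6.5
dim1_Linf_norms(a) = [6.5, 2.77, 1.75]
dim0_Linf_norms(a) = [3.59, 2.77, 6.5]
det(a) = -42.30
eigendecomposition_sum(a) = [[-4.20+0.00j, (1.73+0j), (-4.75-0j)], [0.53-0.00j, (-0.22-0j), 0.60+0.00j], [(-1.48+0j), (0.61+0j), (-1.67-0j)]] + [[0.31+0.27j, -0.03+0.64j, (-0.88-0.55j)], [(0.69-0.68j), 1.49+0.16j, (-1.41+1.98j)], [(-0.02-0.49j), (0.57-0.51j), 0.26+1.21j]] + [[(0.31-0.27j), (-0.03-0.64j), (-0.88+0.55j)], [(0.69+0.68j), 1.49-0.16j, (-1.41-1.98j)], [(-0.02+0.49j), 0.57+0.51j, (0.26-1.21j)]]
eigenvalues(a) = [(-6.09+0j), (2.06+1.64j), (2.06-1.64j)]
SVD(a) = [[-0.93, 0.27, -0.25], [-0.25, -0.96, -0.09], [-0.27, -0.02, 0.96]] @ diag([8.113406093892928, 3.597833952295353, 1.4491488561538075]) @ [[0.40, -0.34, 0.85], [-0.77, -0.63, 0.12], [-0.49, 0.7, 0.51]]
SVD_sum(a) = [[-3.03, 2.53, -6.42], [-0.83, 0.69, -1.75], [-0.88, 0.73, -1.86]] + [[-0.74, -0.60, 0.11], [2.67, 2.17, -0.41], [0.04, 0.04, -0.01]] + [[0.18, -0.26, -0.19], [0.06, -0.09, -0.06], [-0.69, 0.98, 0.71]]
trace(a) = -1.97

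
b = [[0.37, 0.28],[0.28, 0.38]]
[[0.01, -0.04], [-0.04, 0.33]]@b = [[-0.01,-0.01], [0.08,0.11]]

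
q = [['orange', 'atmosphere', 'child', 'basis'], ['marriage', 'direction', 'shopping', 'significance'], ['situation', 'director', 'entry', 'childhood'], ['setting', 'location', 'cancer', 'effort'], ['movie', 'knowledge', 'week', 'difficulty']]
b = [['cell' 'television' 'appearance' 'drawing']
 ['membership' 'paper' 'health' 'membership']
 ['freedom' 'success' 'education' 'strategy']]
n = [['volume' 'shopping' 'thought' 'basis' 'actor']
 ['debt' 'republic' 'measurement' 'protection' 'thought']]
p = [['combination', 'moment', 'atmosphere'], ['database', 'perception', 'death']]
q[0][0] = 'orange'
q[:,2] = ['child', 'shopping', 'entry', 'cancer', 'week']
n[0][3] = 'basis'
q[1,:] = ['marriage', 'direction', 'shopping', 'significance']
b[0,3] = 'drawing'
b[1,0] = 'membership'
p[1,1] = 'perception'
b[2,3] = 'strategy'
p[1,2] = 'death'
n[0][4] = 'actor'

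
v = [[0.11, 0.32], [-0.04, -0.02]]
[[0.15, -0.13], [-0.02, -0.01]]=v @ [[0.20, 0.45], [0.4, -0.57]]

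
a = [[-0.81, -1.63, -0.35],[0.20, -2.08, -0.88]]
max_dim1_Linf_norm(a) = 2.08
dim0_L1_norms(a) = [1.01, 3.71, 1.23]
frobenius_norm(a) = 2.93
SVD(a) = [[-0.62,  -0.79], [-0.79,  0.62]] @ diag([2.815295347489391, 0.8064813118755985]) @ [[0.12, 0.94, 0.32], [0.94, -0.01, -0.33]]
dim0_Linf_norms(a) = [0.81, 2.08, 0.88]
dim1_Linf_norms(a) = [1.63, 2.08]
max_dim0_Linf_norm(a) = 2.08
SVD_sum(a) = [[-0.21, -1.64, -0.56], [-0.27, -2.08, -0.71]] + [[-0.60, 0.01, 0.21],[0.47, -0.0, -0.17]]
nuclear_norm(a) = 3.62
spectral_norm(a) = 2.82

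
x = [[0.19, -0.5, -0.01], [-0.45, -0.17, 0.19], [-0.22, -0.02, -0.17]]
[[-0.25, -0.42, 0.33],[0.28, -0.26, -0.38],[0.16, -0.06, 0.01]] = x @ [[-0.73, 0.22, 0.64], [0.22, 0.92, -0.40], [-0.05, -0.02, -0.82]]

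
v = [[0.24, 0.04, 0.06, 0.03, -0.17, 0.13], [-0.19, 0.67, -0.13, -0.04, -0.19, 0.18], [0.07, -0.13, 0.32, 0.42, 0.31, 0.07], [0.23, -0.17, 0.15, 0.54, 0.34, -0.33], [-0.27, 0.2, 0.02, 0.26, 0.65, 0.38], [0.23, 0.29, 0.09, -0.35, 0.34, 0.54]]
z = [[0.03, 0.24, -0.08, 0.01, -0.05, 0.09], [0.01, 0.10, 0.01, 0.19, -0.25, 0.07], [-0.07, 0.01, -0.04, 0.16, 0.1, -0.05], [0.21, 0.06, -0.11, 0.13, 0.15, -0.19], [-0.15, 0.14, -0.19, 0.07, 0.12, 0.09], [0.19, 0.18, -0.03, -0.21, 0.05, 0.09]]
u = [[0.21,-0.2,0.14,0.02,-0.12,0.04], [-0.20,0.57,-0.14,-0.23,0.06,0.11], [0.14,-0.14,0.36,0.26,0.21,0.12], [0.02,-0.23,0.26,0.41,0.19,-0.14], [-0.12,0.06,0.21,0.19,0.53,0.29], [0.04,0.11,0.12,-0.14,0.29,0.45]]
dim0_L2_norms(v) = [0.53, 0.79, 0.39, 0.81, 0.9, 0.77]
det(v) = -0.01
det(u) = -0.00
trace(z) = 0.43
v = u + z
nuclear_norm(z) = 1.62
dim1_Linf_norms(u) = [0.21, 0.57, 0.36, 0.41, 0.53, 0.45]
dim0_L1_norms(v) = [1.23, 1.5, 0.77, 1.64, 2.0, 1.63]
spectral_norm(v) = 1.13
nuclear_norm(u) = 2.54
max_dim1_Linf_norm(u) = 0.57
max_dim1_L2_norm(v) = 0.86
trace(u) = 2.53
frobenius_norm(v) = 1.77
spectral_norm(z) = 0.43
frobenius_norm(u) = 1.42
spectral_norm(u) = 0.99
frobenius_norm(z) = 0.77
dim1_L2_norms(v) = [0.33, 0.76, 0.63, 0.79, 0.86, 0.82]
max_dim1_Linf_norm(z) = 0.25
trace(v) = 2.96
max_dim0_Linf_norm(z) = 0.25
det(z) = 0.00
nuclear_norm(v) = 3.67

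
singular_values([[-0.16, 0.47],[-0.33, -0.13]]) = [0.5, 0.35]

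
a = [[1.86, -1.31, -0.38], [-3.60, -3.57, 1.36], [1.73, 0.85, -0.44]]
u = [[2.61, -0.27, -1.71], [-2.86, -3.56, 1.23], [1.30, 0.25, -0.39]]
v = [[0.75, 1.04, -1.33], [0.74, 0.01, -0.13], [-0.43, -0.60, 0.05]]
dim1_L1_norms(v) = [3.12, 0.88, 1.08]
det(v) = 0.55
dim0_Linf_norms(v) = [0.75, 1.04, 1.33]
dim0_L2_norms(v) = [1.14, 1.2, 1.34]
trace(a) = -2.15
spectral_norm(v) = 1.98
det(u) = -4.00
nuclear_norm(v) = 3.05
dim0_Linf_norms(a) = [3.6, 3.57, 1.36]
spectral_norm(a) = 5.61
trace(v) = 0.81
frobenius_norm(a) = 6.06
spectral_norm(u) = 5.32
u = v + a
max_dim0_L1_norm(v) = 1.92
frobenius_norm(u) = 5.84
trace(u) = -1.34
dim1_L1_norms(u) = [4.59, 7.65, 1.94]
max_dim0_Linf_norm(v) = 1.33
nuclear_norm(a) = 8.02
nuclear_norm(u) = 8.02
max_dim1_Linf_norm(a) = 3.6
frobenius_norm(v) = 2.13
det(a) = -1.42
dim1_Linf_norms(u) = [2.61, 3.56, 1.3]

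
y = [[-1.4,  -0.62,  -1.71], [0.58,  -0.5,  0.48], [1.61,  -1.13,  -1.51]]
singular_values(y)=[2.61, 2.27, 0.52]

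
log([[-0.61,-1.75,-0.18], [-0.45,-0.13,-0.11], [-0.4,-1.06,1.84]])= [[(-0.05+1.92j), (0.88+2.96j), (0.01+0.21j)], [(0.22+0.76j), -0.25+1.16j, -0.03+0.08j], [(0.05+0.49j), -0.34+0.76j, (0.63+0.05j)]]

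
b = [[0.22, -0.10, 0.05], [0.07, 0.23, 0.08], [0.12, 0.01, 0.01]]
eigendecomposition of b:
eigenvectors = [[0.28+0.00j, (0.02-0.65j), (0.02+0.65j)],[0.22+0.00j, -0.70+0.00j, -0.70-0.00j],[-0.94+0.00j, (-0.14-0.28j), -0.14+0.28j]]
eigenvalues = [(-0.03+0j), (0.24+0.1j), (0.24-0.1j)]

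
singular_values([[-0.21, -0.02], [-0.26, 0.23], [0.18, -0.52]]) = [0.64, 0.24]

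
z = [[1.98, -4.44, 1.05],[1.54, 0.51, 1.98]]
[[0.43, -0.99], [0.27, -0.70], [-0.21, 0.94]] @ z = [[-0.67, -2.41, -1.51], [-0.54, -1.56, -1.1], [1.03, 1.41, 1.64]]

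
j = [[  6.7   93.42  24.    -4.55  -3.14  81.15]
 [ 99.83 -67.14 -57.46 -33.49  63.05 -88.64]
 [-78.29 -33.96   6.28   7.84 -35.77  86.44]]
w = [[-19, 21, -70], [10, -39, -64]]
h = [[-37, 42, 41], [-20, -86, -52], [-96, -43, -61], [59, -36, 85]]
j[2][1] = -33.96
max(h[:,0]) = 59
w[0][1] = 21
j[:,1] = [93.42, -67.14, -33.96]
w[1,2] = -64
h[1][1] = -86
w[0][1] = 21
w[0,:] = [-19, 21, -70]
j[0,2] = 24.0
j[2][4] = -35.77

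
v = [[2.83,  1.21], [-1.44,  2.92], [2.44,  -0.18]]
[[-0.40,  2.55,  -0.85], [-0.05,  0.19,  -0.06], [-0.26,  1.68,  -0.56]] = v @ [[-0.11, 0.72, -0.24], [-0.07, 0.42, -0.14]]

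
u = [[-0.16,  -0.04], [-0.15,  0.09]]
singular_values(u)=[0.22, 0.09]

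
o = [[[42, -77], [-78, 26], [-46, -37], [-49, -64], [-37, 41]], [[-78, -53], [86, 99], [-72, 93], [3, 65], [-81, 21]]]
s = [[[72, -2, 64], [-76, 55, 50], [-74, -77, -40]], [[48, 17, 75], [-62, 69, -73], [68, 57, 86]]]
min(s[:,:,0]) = -76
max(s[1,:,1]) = 69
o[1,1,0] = 86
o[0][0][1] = -77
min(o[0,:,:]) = -78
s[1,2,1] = 57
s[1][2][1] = 57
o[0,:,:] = [[42, -77], [-78, 26], [-46, -37], [-49, -64], [-37, 41]]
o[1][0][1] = -53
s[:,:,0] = [[72, -76, -74], [48, -62, 68]]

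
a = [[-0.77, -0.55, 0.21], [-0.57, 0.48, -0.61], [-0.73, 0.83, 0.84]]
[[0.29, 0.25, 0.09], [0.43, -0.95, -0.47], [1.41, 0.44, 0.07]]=a @[[-0.70, 0.22, 0.16],[0.63, -0.36, -0.22],[0.45, 1.07, 0.44]]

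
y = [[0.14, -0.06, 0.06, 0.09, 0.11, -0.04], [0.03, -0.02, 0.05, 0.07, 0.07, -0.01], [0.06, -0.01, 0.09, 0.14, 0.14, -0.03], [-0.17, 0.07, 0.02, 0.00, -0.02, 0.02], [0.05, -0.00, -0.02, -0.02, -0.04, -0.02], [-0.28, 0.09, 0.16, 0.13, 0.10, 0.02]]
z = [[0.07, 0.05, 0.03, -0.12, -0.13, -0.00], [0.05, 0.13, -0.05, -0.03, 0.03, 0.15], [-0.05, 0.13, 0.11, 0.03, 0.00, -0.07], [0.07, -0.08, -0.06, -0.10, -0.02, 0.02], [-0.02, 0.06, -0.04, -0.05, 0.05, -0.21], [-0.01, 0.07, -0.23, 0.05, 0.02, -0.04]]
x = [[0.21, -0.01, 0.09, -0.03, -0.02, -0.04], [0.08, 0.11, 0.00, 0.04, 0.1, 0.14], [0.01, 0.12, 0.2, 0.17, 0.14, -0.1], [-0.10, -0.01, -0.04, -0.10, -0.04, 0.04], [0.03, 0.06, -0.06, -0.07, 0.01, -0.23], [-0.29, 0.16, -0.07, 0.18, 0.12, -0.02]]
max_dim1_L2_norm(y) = 0.37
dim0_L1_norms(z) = [0.27, 0.52, 0.52, 0.38, 0.25, 0.49]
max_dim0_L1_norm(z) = 0.52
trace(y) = 0.19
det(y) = -0.00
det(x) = 0.00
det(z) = 0.00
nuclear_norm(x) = 1.39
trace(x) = 0.41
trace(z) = 0.22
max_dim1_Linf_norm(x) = 0.29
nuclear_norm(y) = 0.83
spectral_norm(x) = 0.47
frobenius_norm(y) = 0.54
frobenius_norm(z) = 0.52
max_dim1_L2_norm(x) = 0.4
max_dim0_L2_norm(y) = 0.37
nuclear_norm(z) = 1.10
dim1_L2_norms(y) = [0.22, 0.12, 0.23, 0.19, 0.07, 0.37]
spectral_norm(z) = 0.29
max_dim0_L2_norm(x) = 0.38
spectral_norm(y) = 0.42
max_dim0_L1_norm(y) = 0.73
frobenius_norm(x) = 0.69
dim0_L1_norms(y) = [0.73, 0.25, 0.4, 0.45, 0.48, 0.14]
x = y + z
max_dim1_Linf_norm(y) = 0.28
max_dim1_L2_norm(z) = 0.25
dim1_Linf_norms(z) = [0.13, 0.15, 0.13, 0.1, 0.21, 0.23]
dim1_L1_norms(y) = [0.5, 0.25, 0.47, 0.3, 0.15, 0.78]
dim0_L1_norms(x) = [0.72, 0.47, 0.46, 0.59, 0.43, 0.57]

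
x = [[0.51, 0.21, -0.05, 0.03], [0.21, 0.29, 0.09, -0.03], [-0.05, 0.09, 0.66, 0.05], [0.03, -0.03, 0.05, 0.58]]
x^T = [[0.51,0.21,-0.05,0.03], [0.21,0.29,0.09,-0.03], [-0.05,0.09,0.66,0.05], [0.03,-0.03,0.05,0.58]]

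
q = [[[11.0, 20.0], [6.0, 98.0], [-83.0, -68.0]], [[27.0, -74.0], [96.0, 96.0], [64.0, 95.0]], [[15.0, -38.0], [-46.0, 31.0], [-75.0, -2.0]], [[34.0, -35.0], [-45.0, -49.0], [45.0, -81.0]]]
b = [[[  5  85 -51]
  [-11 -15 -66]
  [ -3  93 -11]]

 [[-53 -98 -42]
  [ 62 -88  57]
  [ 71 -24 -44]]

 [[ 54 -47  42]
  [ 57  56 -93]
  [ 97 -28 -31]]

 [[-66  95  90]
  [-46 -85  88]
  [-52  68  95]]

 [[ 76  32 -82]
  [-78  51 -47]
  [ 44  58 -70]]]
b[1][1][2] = 57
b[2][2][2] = -31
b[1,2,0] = 71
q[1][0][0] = 27.0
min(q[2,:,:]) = -75.0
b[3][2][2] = 95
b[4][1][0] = -78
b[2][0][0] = 54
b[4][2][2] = -70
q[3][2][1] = -81.0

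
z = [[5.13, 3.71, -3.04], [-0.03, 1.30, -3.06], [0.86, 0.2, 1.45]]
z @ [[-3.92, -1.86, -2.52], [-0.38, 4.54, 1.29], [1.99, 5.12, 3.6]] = [[-27.57, -8.26, -19.09], [-6.47, -9.71, -9.26], [-0.56, 6.73, 3.31]]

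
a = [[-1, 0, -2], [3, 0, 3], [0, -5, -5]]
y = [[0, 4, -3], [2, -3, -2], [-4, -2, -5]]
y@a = [[12, 15, 27], [-11, 10, -3], [-2, 25, 27]]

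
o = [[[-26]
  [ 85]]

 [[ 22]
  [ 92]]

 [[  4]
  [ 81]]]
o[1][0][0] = 22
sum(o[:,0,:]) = 0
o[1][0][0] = 22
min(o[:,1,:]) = 81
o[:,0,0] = [-26, 22, 4]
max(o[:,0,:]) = 22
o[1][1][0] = 92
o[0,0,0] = -26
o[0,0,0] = -26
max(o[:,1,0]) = 92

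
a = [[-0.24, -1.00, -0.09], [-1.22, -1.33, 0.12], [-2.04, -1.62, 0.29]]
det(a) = 0.00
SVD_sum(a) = [[-0.61,-0.59,0.07], [-1.29,-1.25,0.15], [-1.87,-1.81,0.22]] + [[0.37,  -0.41,  -0.16], [0.07,  -0.08,  -0.03], [-0.17,  0.19,  0.07]] + [[-0.00, 0.00, -0.0], [0.0, -0.0, 0.0], [-0.00, 0.00, -0.00]]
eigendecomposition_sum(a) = [[-0.61,-0.91,0.02], [-0.95,-1.40,0.04], [-1.24,-1.83,0.05]] + [[0.37, -0.09, -0.11], [-0.27, 0.07, 0.08], [-0.80, 0.2, 0.24]] + [[-0.00, 0.0, -0.00],  [0.0, -0.00, 0.00],  [-0.0, 0.0, -0.00]]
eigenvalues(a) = [-1.96, 0.69, -0.0]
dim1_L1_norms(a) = [1.33, 2.67, 3.95]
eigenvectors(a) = [[0.37, 0.40, 0.25],[0.57, -0.30, -0.15],[0.74, -0.87, 0.96]]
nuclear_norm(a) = 3.93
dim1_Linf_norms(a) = [1.0, 1.33, 2.04]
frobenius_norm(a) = 3.35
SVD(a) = [[-0.26, 0.89, 0.36], [-0.55, 0.17, -0.82], [-0.79, -0.41, 0.45]] @ diag([3.2854717382596244, 0.6427854436165034, 0.0015266211123444759]) @ [[0.72, 0.69, -0.08], [0.65, -0.71, -0.28], [-0.25, 0.15, -0.96]]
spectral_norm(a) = 3.29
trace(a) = -1.28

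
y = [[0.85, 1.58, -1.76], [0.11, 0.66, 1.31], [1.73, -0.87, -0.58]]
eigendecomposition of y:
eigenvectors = [[(-0.06-0.63j), (-0.06+0.63j), (-0.7+0j)], [(0.13+0.37j), 0.13-0.37j, -0.63+0.00j], [(-0.67+0j), -0.67-0.00j, -0.33+0.00j]]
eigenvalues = [(-0.26+2.1j), (-0.26-2.1j), (1.46+0j)]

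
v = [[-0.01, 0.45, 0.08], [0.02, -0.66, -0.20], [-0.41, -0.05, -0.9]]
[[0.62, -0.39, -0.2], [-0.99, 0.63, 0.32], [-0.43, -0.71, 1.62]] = v @ [[-1.07, 2.84, -2.92],[1.20, -0.73, -0.44],[0.90, -0.46, -0.45]]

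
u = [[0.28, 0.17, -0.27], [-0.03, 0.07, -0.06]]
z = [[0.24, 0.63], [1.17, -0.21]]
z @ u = [[0.05,0.08,-0.10], [0.33,0.18,-0.30]]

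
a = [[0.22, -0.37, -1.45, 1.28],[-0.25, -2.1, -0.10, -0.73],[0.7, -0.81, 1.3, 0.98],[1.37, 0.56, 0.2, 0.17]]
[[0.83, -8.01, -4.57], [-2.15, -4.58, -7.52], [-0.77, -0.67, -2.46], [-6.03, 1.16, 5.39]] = a@[[-5.11,-0.48,2.46],[0.72,2.79,3.95],[0.70,2.98,0.75],[2.53,-1.99,-2.0]]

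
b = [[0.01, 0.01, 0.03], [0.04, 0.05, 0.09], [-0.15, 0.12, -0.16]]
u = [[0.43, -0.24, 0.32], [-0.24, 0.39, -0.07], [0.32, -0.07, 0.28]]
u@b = [[-0.05, 0.03, -0.06], [0.02, 0.01, 0.04], [-0.04, 0.03, -0.04]]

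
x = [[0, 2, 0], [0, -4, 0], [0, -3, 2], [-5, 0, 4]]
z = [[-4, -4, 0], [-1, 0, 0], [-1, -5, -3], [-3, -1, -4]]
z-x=[[-4, -6, 0], [-1, 4, 0], [-1, -2, -5], [2, -1, -8]]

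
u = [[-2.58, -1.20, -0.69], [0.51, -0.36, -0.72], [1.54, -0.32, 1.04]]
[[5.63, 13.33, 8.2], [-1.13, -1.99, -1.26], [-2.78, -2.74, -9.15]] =u @ [[-2.08, -3.89, -3.82],[-0.39, -3.86, 2.71],[0.29, 1.94, -2.31]]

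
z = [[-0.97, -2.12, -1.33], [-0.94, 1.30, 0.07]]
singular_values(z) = [2.81, 1.37]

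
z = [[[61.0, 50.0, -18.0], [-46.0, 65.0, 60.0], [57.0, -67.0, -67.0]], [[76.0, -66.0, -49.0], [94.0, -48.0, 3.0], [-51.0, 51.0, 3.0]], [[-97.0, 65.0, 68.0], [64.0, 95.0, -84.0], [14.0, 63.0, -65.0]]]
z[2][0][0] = -97.0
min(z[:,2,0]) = -51.0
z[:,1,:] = [[-46.0, 65.0, 60.0], [94.0, -48.0, 3.0], [64.0, 95.0, -84.0]]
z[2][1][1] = 95.0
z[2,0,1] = 65.0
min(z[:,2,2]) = -67.0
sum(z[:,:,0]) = 172.0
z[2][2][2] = -65.0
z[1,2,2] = 3.0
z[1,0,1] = -66.0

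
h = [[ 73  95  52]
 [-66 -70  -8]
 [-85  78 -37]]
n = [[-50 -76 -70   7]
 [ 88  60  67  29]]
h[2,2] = -37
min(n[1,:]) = 29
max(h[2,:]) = 78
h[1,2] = -8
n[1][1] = 60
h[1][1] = -70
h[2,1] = 78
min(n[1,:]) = 29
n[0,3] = 7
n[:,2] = [-70, 67]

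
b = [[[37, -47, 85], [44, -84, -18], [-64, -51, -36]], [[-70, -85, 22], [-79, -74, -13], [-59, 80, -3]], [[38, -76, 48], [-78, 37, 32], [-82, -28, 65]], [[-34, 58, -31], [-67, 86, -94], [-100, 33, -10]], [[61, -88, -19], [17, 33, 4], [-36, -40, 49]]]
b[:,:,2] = [[85, -18, -36], [22, -13, -3], [48, 32, 65], [-31, -94, -10], [-19, 4, 49]]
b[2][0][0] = 38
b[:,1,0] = [44, -79, -78, -67, 17]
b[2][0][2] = 48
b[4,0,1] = -88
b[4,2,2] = 49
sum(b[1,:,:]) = -281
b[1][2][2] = -3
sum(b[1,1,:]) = -166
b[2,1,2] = 32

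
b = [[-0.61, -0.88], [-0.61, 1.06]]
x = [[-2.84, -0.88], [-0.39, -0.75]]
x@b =[[2.27, 1.57], [0.7, -0.45]]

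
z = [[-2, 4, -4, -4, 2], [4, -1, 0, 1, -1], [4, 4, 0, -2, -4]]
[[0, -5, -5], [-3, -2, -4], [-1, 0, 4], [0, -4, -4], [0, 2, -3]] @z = [[-40, -15, 0, 5, 25], [-18, -26, 12, 18, 12], [18, 12, 4, -4, -18], [-32, -12, 0, 4, 20], [-4, -14, 0, 8, 10]]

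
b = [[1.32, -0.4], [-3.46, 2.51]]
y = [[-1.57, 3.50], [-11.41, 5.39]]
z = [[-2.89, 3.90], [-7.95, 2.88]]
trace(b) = 3.83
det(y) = 31.47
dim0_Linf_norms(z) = [7.95, 3.9]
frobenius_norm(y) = 13.19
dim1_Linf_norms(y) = [3.5, 11.41]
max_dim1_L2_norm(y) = 12.62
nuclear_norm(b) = 4.90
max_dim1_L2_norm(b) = 4.27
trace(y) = 3.82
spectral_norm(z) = 9.45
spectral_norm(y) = 12.96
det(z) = 22.68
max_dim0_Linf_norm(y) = 11.41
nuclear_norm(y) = 15.39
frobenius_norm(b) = 4.49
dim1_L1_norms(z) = [6.79, 10.83]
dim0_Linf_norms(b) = [3.46, 2.51]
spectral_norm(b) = 4.47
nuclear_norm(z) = 11.85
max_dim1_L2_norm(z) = 8.46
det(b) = 1.93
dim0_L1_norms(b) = [4.78, 2.91]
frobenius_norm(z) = 9.75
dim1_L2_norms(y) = [3.84, 12.62]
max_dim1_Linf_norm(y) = 11.41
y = z + b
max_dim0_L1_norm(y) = 12.98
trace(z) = -0.01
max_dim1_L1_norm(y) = 16.8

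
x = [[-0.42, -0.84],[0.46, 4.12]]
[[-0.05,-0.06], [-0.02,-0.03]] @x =[[-0.01, -0.21], [-0.01, -0.11]]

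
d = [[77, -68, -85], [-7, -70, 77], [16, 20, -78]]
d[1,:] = [-7, -70, 77]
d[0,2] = -85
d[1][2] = 77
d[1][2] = 77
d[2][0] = 16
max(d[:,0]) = 77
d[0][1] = -68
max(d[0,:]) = 77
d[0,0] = 77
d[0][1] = -68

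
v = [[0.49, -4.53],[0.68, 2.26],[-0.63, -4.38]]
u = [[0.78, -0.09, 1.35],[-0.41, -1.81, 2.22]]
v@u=[[2.24, 8.16, -9.4], [-0.40, -4.15, 5.94], [1.30, 7.98, -10.57]]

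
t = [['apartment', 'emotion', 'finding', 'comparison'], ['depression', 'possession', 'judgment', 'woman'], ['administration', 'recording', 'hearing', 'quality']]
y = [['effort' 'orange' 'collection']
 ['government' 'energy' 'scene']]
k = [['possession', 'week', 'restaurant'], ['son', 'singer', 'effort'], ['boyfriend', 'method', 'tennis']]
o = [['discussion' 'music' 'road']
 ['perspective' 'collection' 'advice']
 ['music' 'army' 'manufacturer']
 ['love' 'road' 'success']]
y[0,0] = 'effort'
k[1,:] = ['son', 'singer', 'effort']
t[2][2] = 'hearing'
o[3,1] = 'road'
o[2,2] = 'manufacturer'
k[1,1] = 'singer'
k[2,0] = 'boyfriend'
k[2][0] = 'boyfriend'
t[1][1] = 'possession'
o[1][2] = 'advice'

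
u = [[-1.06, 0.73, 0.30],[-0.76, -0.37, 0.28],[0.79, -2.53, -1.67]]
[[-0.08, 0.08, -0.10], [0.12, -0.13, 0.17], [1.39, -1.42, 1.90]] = u@[[-0.26, 0.27, -0.36], [-0.24, 0.25, -0.33], [-0.59, 0.60, -0.81]]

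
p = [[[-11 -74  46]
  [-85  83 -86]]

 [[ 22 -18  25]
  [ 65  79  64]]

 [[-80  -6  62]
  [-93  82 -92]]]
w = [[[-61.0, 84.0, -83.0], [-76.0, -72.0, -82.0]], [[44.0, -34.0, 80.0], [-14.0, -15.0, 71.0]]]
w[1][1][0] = -14.0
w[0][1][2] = -82.0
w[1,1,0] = -14.0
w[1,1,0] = -14.0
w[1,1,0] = -14.0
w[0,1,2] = -82.0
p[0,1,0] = -85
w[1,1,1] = -15.0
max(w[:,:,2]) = 80.0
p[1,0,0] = 22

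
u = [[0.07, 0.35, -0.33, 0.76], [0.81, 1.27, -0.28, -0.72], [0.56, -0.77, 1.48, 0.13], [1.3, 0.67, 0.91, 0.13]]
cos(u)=[[0.5,-0.5,-0.11,0.05], [-0.04,0.39,0.59,0.11], [-0.1,0.70,0.18,-0.44], [-0.55,-0.28,-0.37,0.72]]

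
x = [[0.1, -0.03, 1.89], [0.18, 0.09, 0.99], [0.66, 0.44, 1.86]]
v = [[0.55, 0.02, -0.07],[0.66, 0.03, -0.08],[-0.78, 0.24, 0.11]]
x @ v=[[-1.44, 0.45, 0.20], [-0.61, 0.24, 0.09], [-0.8, 0.47, 0.12]]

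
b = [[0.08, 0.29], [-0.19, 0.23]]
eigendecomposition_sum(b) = [[(0.04+0.14j), 0.15-0.10j], [(-0.09+0.07j), (0.12+0.09j)]] + [[0.04-0.14j, (0.14+0.1j)], [-0.09-0.07j, (0.12-0.09j)]]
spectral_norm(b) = 0.38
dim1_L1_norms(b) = [0.37, 0.42]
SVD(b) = [[0.71, 0.70],[0.7, -0.71]] @ diag([0.3758396744298328, 0.1955621106566333]) @ [[-0.20, 0.98], [0.98, 0.20]]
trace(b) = 0.31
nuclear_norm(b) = 0.57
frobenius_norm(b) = 0.42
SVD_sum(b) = [[-0.05,0.26], [-0.05,0.26]] + [[0.13, 0.03], [-0.14, -0.03]]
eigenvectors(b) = [[0.78+0.00j, (0.78-0j)], [(0.2+0.6j), 0.20-0.60j]]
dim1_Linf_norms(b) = [0.29, 0.23]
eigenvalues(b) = [(0.16+0.22j), (0.16-0.22j)]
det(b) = 0.07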